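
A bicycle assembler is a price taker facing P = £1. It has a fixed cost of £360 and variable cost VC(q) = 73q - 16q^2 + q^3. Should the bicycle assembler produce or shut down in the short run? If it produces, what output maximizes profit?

Variable cost is VC = 73q - 16q^2 + q^3, so AVC = VC/q = 73 - 16q + q^2 and MC = dTC/dq = 73 - 32q + 3q^2.
AVC hits its minimum where MC = AVC, at q = 8, giving min AVC = 73 - 16·8 + 8^2 = £9.
With P < min AVC (£1 < £9), every unit sold adds to the loss.
Shutting down limits the loss to fixed cost, £360.

Shut down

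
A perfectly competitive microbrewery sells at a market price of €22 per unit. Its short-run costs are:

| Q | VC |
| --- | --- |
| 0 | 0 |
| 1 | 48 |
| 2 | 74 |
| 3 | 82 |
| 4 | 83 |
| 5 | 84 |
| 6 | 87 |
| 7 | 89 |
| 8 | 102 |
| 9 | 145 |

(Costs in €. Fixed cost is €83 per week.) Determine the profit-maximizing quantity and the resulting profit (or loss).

Q = 8; profit = -€9

Tabulate TR − TC: Q=0: -83; Q=1: -109; Q=2: -113; Q=3: -99; Q=4: -78; Q=5: -57; Q=6: -38; Q=7: -18; Q=8: -9; Q=9: -30.
Profit is maximized at Q = 8. AVC there is 102/8 = €12.75 ≤ P, so producing beats shutting down (which would give -€83).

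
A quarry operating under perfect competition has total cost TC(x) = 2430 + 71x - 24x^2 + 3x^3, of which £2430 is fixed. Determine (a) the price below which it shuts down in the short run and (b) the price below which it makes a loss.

Shutdown price = £23; break-even price = £368

Shutdown price = min AVC. AVC = 71 - 24x + 3x^2, with vertex at x = 4 and minimum £23.
ATC = 2430/x + 71 - 24x + 3x^2. Setting dATC/dx = −2430/x^2 − 24 + 6x = 0 gives x = 9 (since 6·9^3 − 24·9^2 = 2430).
min ATC = 2430/9 + 71 − 24·9 + 3·9^2 = £368. That is the break-even price.
For £23 ≤ P < £368 the firm produces at a loss; below £23 it shuts down.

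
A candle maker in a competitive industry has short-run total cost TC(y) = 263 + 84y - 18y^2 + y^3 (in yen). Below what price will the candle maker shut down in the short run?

The firm shuts down when price falls below the minimum of average variable cost. AVC = VC/y = 84 - 18y + y^2.
At the minimum of AVC, MC = AVC. MC = 84 - 36y + 3y^2; setting MC = AVC gives 2y^2 - 18y = 0, so y = 9. min AVC = 3.
So the shutdown price is ¥3.

¥3 per unit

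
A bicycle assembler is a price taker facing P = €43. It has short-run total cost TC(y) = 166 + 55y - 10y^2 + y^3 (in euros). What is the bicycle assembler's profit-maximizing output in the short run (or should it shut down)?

Produce at y = 6

Variable cost is VC = 55y - 10y^2 + y^3, so AVC = VC/y = 55 - 10y + y^2 and MC = dTC/dy = 55 - 20y + 3y^2.
AVC is minimized where dAVC/dy = -10 + 2y = 0, at y = 5; min AVC = 55 - 10·5 + 5^2 = €30.
Because €43 ≥ €30, revenue can cover variable cost; the firm operates.
P = MC gives 12 - 20y + 3y^2 = 0, with roots 2/3 and 6. Take the larger (rising MC): y* = 6.
Check: AVC at y = 6 is €31 ≤ P, so revenue covers variable cost.
Profit = P·y − TC = 43·6 − 352 = -€94, a loss, but smaller than the €166 fixed cost the firm would lose by shutting down.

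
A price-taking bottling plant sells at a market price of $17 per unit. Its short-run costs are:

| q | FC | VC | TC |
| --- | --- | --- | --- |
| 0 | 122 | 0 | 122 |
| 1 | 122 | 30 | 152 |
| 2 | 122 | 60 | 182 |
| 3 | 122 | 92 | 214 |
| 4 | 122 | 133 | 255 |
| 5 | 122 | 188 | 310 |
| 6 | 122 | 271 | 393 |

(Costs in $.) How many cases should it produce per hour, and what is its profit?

Profit at each row (π = 17q − TC): q=0: -122; q=1: -135; q=2: -148; q=3: -163; q=4: -187; q=5: -225; q=6: -291.
Profit is highest at q = 0. Equivalently, the lowest AVC in the table is 30/1 ≈ $30 at q = 1, and P = $17 falls below it — price never covers variable cost, so the firm shuts down and loses only its fixed cost.

q = 0 (shut down); profit = -$122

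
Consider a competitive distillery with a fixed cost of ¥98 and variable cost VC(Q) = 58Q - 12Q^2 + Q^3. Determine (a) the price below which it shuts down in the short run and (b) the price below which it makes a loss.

Shutdown price = ¥22; break-even price = ¥37

AVC = 58 - 12Q + Q^2; minimized at Q = 6, giving min AVC = ¥22. That is the shutdown price.
ATC = 98/Q + 58 - 12Q + Q^2. Setting dATC/dQ = −98/Q^2 − 12 + 2Q = 0 gives Q = 7 (since 2·7^3 − 12·7^2 = 98).
min ATC = 98/7 + 58 − 12·7 + 7^2 = ¥37. That is the break-even price.
For ¥22 ≤ P < ¥37 the firm produces at a loss; below ¥22 it shuts down.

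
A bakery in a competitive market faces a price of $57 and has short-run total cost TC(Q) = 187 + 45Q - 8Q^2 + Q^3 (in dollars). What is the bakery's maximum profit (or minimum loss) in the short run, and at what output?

Profit = -$43 at Q = 6

AVC = 45 - 8Q + Q^2; min AVC = $29 at Q = 4. Since P = $57 ≥ min AVC, the firm produces.
With MC = 45 - 16Q + 3Q^2, P = MC on the upward-sloping part at Q* = 6.
TR = 57·6 = 342. TC = 187 + 198 = 385. Profit = 342 − 385 = -$43.
Shutting down would mean losing the fixed cost of $187, so operating at a loss of $43 is better by $144.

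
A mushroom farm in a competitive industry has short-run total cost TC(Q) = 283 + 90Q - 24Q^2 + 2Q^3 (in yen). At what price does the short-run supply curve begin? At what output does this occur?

Short-run supply begins at min AVC. From VC = 90Q - 24Q^2 + 2Q^3, AVC = 90 - 24Q + 2Q^2.
At the minimum of AVC, MC = AVC. MC = 90 - 48Q + 6Q^2; setting MC = AVC gives 4Q^2 - 24Q = 0, so Q = 6. min AVC = 18.
So the shutdown price is ¥18.

¥18 per unit, at Q = 6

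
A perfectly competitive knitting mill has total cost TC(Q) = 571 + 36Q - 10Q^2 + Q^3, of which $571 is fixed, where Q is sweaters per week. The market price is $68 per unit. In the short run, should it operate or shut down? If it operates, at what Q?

Produce at Q = 8

From TC, MC = TC'(Q) = 36 - 20Q + 3Q^2 and AVC = VC/Q = 36 - 10Q + Q^2.
AVC is minimized where dAVC/dQ = -10 + 2Q = 0, at Q = 5; min AVC = 36 - 10·5 + 5^2 = $11.
P = $68 exceeds min AVC = $11, so the firm stays open.
P = MC gives -32 - 20Q + 3Q^2 = 0, with roots -4/3 and 8. Take the larger (rising MC): Q* = 8.
Check: AVC at Q = 8 is $20 ≤ P, so revenue covers variable cost.
Profit = P·Q − TC = 68·8 − 731 = -$187, a loss, but smaller than the $571 fixed cost the firm would lose by shutting down.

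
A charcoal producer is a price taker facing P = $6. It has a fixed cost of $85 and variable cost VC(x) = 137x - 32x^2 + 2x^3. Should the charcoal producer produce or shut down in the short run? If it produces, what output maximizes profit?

Variable cost is VC = 137x - 32x^2 + 2x^3, so AVC = VC/x = 137 - 32x + 2x^2 and MC = dTC/dx = 137 - 64x + 6x^2.
AVC hits its minimum where MC = AVC, at x = 8, giving min AVC = 137 - 32·8 + 2·8^2 = $9.
P = $6 lies below min AVC = $9; no output level covers variable cost.
Best response: produce nothing and absorb the $85 fixed cost.

Shut down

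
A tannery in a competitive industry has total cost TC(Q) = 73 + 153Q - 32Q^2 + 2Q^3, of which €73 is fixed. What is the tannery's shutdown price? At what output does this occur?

Short-run supply begins at min AVC. From VC = 153Q - 32Q^2 + 2Q^3, AVC = 153 - 32Q + 2Q^2.
dAVC/dQ = -32 + 4Q = 0 gives Q = 8. min AVC = 153 - 32·8 + 2·8^2 = 25.
For P < €25 the firm produces nothing.

€25 per unit, at Q = 8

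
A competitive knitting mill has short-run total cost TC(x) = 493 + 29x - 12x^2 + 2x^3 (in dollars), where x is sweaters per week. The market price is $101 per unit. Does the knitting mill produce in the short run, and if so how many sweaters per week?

Produce at x = 6

Variable cost is VC = 29x - 12x^2 + 2x^3, so AVC = VC/x = 29 - 12x + 2x^2 and MC = dTC/dx = 29 - 24x + 6x^2.
AVC hits its minimum where MC = AVC, at x = 3, giving min AVC = 29 - 12·3 + 2·3^2 = $11.
P = $101 exceeds min AVC = $11, so the firm stays open.
Solving P = MC: -72 - 24x + 6x^2 = 0 ⇒ x = -2 or 6. On the upward-sloping branch, x* = 6.
Check: AVC at x = 6 is $29 ≤ P, so revenue covers variable cost.
Profit = P·x − TC = 101·6 − 667 = -$61, a loss, but smaller than the $493 fixed cost the firm would lose by shutting down.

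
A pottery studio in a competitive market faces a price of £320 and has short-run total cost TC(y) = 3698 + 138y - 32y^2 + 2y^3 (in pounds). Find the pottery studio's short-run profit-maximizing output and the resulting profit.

Profit = -£318 at y = 13

AVC = 138 - 32y + 2y^2; min AVC = £10 at y = 8. Since P = £320 ≥ min AVC, the firm produces.
With MC = 138 - 64y + 6y^2, P = MC on the upward-sloping part at y* = 13.
TR = 320·13 = 4160. TC = 3698 + 780 = 4478. Profit = 4160 − 4478 = -£318.
Shutting down would mean losing the fixed cost of £3698, so operating at a loss of £318 is better by £3380.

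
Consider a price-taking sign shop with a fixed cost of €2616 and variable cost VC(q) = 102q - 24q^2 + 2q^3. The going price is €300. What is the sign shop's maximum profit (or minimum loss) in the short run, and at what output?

Profit = -€196 at q = 11

AVC = 102 - 24q + 2q^2 has its minimum €30 at q = 6; price €300 clears that bar, so the firm operates.
With MC = 102 - 48q + 6q^2, P = MC on the upward-sloping part at q* = 11.
TR = 300·11 = 3300. TC = 2616 + 880 = 3496. Profit = 3300 − 3496 = -€196.
Shutting down would mean losing the fixed cost of €2616, so operating at a loss of €196 is better by €2420.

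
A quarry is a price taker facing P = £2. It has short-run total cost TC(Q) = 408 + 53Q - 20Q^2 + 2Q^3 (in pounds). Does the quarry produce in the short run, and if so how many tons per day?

Variable cost is VC = 53Q - 20Q^2 + 2Q^3, so AVC = VC/Q = 53 - 20Q + 2Q^2 and MC = dTC/dQ = 53 - 40Q + 6Q^2.
The AVC parabola has its vertex at Q = 20/4 = 5, where AVC = 53 - 20·5 + 2·5^2 = £3.
P = £2 lies below min AVC = £3; no output level covers variable cost.
Shutting down limits the loss to fixed cost, £408.

Shut down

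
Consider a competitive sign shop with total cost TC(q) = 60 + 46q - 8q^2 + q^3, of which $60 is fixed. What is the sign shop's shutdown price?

Short-run supply begins at min AVC. From VC = 46q - 8q^2 + q^3, AVC = 46 - 8q + q^2.
dAVC/dq = -8 + 2q = 0 gives q = 4. min AVC = 46 - 8·4 + 4^2 = 30.
For P < $30 the firm produces nothing.

$30 per unit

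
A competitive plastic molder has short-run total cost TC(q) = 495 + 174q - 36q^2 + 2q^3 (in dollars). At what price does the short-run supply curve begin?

The shutdown price is the minimum of AVC. VC = 174q - 36q^2 + 2q^3, so AVC = 174 - 36q + 2q^2.
At the minimum of AVC, MC = AVC. MC = 174 - 72q + 6q^2; setting MC = AVC gives 4q^2 - 36q = 0, so q = 9. min AVC = 12.
The firm shuts down for any P below $12.

$12 per unit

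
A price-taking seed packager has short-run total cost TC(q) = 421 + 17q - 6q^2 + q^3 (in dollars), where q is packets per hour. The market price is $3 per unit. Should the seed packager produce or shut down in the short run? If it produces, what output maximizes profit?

Strip out fixed cost: VC = 17q - 6q^2 + q^3. Then AVC = 17 - 6q + q^2 and MC = 17 - 12q + 3q^2.
AVC is minimized where dAVC/dq = -6 + 2q = 0, at q = 3; min AVC = 17 - 6·3 + 3^2 = $8.
Since P = $3 < min AVC = $8, price fails to cover variable cost at any output.
Best response: produce nothing and absorb the $421 fixed cost.

Shut down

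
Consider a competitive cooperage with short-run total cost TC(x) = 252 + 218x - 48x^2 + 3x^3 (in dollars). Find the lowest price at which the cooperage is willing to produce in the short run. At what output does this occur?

$26 per unit, at x = 8

The firm shuts down when price falls below the minimum of average variable cost. AVC = VC/x = 218 - 48x + 3x^2.
At the minimum of AVC, MC = AVC. MC = 218 - 96x + 9x^2; setting MC = AVC gives 6x^2 - 48x = 0, so x = 8. min AVC = 26.
For P < $26 the firm produces nothing.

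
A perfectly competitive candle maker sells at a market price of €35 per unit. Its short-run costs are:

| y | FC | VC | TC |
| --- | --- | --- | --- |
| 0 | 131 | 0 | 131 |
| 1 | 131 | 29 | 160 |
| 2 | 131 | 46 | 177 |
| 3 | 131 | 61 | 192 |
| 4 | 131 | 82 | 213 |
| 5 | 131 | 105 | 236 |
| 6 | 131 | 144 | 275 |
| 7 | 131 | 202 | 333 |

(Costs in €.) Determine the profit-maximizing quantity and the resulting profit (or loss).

y = 5; profit = -€61

Profit at each row (π = 35y − TC): y=0: -131; y=1: -125; y=2: -107; y=3: -87; y=4: -73; y=5: -61; y=6: -65; y=7: -88.
Profit is maximized at y = 5. AVC there is 105/5 = €21 ≤ P, so producing beats shutting down (which would give -€131).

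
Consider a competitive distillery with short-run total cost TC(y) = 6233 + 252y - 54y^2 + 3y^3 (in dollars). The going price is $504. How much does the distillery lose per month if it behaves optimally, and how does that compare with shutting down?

Profit = -$353 at y = 14

AVC = 252 - 54y + 3y^2; min AVC = $9 at y = 9. Since P = $504 ≥ min AVC, the firm produces.
MC = 252 - 108y + 9y^2. Setting P = MC and taking the root on the rising branch gives y* = 14.
TR = 504·14 = 7056. TC = 6233 + 1176 = 7409. Profit = 7056 − 7409 = -$353.
By producing, the firm covers all variable cost plus $5880 of fixed cost; shutting down would lose the full $6233.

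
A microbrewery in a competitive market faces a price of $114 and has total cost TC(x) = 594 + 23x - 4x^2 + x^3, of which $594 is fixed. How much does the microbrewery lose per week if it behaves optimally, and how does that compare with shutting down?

AVC = 23 - 4x + x^2; min AVC = $19 at x = 2. Since P = $114 ≥ min AVC, the firm produces.
With MC = 23 - 8x + 3x^2, P = MC on the upward-sloping part at x* = 7.
TR = 114·7 = 798. TC = 594 + 308 = 902. Profit = 798 − 902 = -$104.
That loss of $104 beats the $594 the firm would lose by shutting down; producing recovers $490 of fixed cost.

Profit = -$104 at x = 7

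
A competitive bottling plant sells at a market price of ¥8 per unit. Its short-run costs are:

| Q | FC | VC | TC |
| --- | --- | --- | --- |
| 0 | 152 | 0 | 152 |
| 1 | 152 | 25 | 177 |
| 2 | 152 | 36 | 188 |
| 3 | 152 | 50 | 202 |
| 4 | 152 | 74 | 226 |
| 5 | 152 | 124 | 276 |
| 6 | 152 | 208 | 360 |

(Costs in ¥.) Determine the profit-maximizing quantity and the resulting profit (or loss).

Profit at each row (π = 8Q − TC): Q=0: -152; Q=1: -169; Q=2: -172; Q=3: -178; Q=4: -194; Q=5: -236; Q=6: -312.
Profit is highest at Q = 0. Equivalently, the lowest AVC in the table is 50/3 ≈ ¥16.67 at Q = 3, and P = ¥8 falls below it — price never covers variable cost, so the firm shuts down and loses only its fixed cost.

Q = 0 (shut down); profit = -¥152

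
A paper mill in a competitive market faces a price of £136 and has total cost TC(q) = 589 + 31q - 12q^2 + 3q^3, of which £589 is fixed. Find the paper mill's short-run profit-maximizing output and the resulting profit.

AVC = 31 - 12q + 3q^2; min AVC = £19 at q = 2. Since P = £136 ≥ min AVC, the firm produces.
With MC = 31 - 24q + 9q^2, P = MC on the upward-sloping part at q* = 5.
TR = 136·5 = 680. TC = 589 + 230 = 819. Profit = 680 − 819 = -£139.
By producing, the firm covers all variable cost plus £450 of fixed cost; shutting down would lose the full £589.

Profit = -£139 at q = 5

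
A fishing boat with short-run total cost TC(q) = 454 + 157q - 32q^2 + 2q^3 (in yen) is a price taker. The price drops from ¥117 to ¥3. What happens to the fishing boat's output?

AVC = 157 - 32q + 2q^2, minimized at q = 8 where min AVC = ¥29. MC = 157 - 64q + 6q^2.
At P = ¥117 ≥ min AVC, set P = MC on the rising branch: q = 10.
At P = ¥3 < min AVC = ¥29, price no longer covers variable cost at any output, so the firm shuts down: q = 0.

Output falls from 10 to 0 (the firm shuts down)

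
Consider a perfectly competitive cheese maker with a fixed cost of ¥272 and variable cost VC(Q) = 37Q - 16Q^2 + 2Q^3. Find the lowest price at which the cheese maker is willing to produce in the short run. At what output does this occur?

The firm shuts down when price falls below the minimum of average variable cost. AVC = VC/Q = 37 - 16Q + 2Q^2.
At the minimum of AVC, MC = AVC. MC = 37 - 32Q + 6Q^2; setting MC = AVC gives 4Q^2 - 16Q = 0, so Q = 4. min AVC = 5.
For P < ¥5 the firm produces nothing.

¥5 per unit, at Q = 4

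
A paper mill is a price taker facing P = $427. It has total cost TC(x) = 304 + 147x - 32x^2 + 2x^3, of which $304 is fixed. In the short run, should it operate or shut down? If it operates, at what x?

Produce at x = 14

Variable cost is VC = 147x - 32x^2 + 2x^3, so AVC = VC/x = 147 - 32x + 2x^2 and MC = dTC/dx = 147 - 64x + 6x^2.
The AVC parabola has its vertex at x = 32/4 = 8, where AVC = 147 - 32·8 + 2·8^2 = $19.
Because $427 ≥ $19, revenue can cover variable cost; the firm operates.
Solving P = MC: -280 - 64x + 6x^2 = 0 ⇒ x = -10/3 or 14. On the upward-sloping branch, x* = 14.
Check: AVC at x = 14 is $91 ≤ P, so revenue covers variable cost.
Profit = P·x − TC = 427·14 − 1578 = $4400.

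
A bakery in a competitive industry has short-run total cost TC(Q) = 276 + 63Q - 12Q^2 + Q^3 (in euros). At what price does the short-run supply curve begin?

The firm shuts down when price falls below the minimum of average variable cost. AVC = VC/Q = 63 - 12Q + Q^2.
dAVC/dQ = -12 + 2Q = 0 gives Q = 6. min AVC = 63 - 12·6 + 6^2 = 27.
For P < €27 the firm produces nothing.

€27 per unit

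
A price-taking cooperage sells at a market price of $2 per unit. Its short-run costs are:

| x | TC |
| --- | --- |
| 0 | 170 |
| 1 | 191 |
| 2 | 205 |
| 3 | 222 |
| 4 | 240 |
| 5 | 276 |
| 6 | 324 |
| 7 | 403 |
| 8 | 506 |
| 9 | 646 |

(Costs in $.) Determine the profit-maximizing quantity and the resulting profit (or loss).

x = 0 (shut down); profit = -$170

Tabulate TR − TC: x=0: -170; x=1: -189; x=2: -201; x=3: -216; x=4: -232; x=5: -266; x=6: -312; x=7: -389; x=8: -490; x=9: -628.
Profit is highest at x = 0. Equivalently, the lowest AVC in the table is 52/3 ≈ $17.33 at x = 3, and P = $2 falls below it — price never covers variable cost, so the firm shuts down and loses only its fixed cost.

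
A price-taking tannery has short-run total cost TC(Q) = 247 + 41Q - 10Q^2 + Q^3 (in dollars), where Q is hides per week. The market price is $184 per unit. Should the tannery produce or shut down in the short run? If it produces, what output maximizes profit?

Produce at Q = 11

From TC, MC = TC'(Q) = 41 - 20Q + 3Q^2 and AVC = VC/Q = 41 - 10Q + Q^2.
AVC is minimized where dAVC/dQ = -10 + 2Q = 0, at Q = 5; min AVC = 41 - 10·5 + 5^2 = $16.
Since P = $184 ≥ min AVC = $16, price covers variable cost and the firm should produce.
Set P = MC: 184 = 41 - 20Q + 3Q^2 → -143 - 20Q + 3Q^2 = 0. The roots are Q = -13/3 and Q = 11; the profit-maximizing output is on the rising part of MC, so Q* = 11.
Check: AVC at Q = 11 is $52 ≤ P, so revenue covers variable cost.
Profit = P·Q − TC = 184·11 − 819 = $1205.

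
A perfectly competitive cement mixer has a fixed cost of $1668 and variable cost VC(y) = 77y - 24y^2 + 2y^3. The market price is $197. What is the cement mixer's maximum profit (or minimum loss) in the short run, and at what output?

AVC = 77 - 24y + 2y^2 has its minimum $5 at y = 6; price $197 clears that bar, so the firm operates.
With MC = 77 - 48y + 6y^2, P = MC on the upward-sloping part at y* = 10.
TR = 197·10 = 1970. TC = 1668 + 370 = 2038. Profit = 1970 − 2038 = -$68.
Shutting down would mean losing the fixed cost of $1668, so operating at a loss of $68 is better by $1600.

Profit = -$68 at y = 10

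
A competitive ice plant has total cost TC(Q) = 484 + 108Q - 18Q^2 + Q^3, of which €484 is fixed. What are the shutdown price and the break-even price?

Shutdown price = €27; break-even price = €75

Shutdown price = min AVC. AVC = 108 - 18Q + Q^2, with vertex at Q = 9 and minimum €27.
ATC = 484/Q + 108 - 18Q + Q^2. Setting dATC/dQ = −484/Q^2 − 18 + 2Q = 0 gives Q = 11 (since 2·11^3 − 18·11^2 = 484).
min ATC = 484/11 + 108 − 18·11 + 11^2 = €75. That is the break-even price.
For €27 ≤ P < €75 the firm produces at a loss; below €27 it shuts down.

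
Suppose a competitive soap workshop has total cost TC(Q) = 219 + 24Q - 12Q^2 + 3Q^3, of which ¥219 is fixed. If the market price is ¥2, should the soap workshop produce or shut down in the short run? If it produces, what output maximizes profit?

Shut down

Variable cost is VC = 24Q - 12Q^2 + 3Q^3, so AVC = VC/Q = 24 - 12Q + 3Q^2 and MC = dTC/dQ = 24 - 24Q + 9Q^2.
The AVC parabola has its vertex at Q = 12/6 = 2, where AVC = 24 - 12·2 + 3·2^2 = ¥12.
P = ¥2 lies below min AVC = ¥12; no output level covers variable cost.
Shutting down limits the loss to fixed cost, ¥219.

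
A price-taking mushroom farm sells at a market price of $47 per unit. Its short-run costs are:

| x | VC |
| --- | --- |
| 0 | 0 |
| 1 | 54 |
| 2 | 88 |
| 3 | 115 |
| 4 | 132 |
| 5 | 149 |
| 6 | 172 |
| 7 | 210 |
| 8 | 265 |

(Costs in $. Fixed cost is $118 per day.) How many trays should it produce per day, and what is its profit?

x = 7; profit = $1

Tabulate TR − TC: x=0: -118; x=1: -125; x=2: -112; x=3: -92; x=4: -62; x=5: -32; x=6: -8; x=7: 1; x=8: -7.
Profit is maximized at x = 7. AVC there is 210/7 = $30 ≤ P, so producing beats shutting down (which would give -$118).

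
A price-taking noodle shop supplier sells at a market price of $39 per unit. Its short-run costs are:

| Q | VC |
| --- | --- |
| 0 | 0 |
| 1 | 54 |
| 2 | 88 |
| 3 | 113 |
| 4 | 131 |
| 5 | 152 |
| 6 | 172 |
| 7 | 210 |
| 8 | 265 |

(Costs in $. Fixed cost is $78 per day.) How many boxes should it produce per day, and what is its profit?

Tabulate TR − TC: Q=0: -78; Q=1: -93; Q=2: -88; Q=3: -74; Q=4: -53; Q=5: -35; Q=6: -16; Q=7: -15; Q=8: -31.
Profit is maximized at Q = 7. AVC there is 210/7 = $30 ≤ P, so producing beats shutting down (which would give -$78).

Q = 7; profit = -$15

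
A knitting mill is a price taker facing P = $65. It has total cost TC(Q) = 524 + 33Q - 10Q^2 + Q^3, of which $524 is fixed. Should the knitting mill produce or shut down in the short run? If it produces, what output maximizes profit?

Variable cost is VC = 33Q - 10Q^2 + Q^3, so AVC = VC/Q = 33 - 10Q + Q^2 and MC = dTC/dQ = 33 - 20Q + 3Q^2.
AVC hits its minimum where MC = AVC, at Q = 5, giving min AVC = 33 - 10·5 + 5^2 = $8.
Because $65 ≥ $8, revenue can cover variable cost; the firm operates.
P = MC gives -32 - 20Q + 3Q^2 = 0, with roots -4/3 and 8. Take the larger (rising MC): Q* = 8.
Check: AVC at Q = 8 is $17 ≤ P, so revenue covers variable cost.
Profit = P·Q − TC = 65·8 − 660 = -$140, a loss, but smaller than the $524 fixed cost the firm would lose by shutting down.

Produce at Q = 8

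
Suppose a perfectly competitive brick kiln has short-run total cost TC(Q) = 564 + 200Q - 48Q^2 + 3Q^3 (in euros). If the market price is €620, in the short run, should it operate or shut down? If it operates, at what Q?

Produce at Q = 14

Strip out fixed cost: VC = 200Q - 48Q^2 + 3Q^3. Then AVC = 200 - 48Q + 3Q^2 and MC = 200 - 96Q + 9Q^2.
AVC hits its minimum where MC = AVC, at Q = 8, giving min AVC = 200 - 48·8 + 3·8^2 = €8.
Because €620 ≥ €8, revenue can cover variable cost; the firm operates.
Set P = MC: 620 = 200 - 96Q + 9Q^2 → -420 - 96Q + 9Q^2 = 0. The roots are Q = -10/3 and Q = 14; the profit-maximizing output is on the rising part of MC, so Q* = 14.
Check: AVC at Q = 14 is €116 ≤ P, so revenue covers variable cost.
Profit = P·Q − TC = 620·14 − 2188 = €6492.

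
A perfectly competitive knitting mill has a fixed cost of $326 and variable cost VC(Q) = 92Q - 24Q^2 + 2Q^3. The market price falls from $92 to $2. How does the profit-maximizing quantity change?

AVC = 92 - 24Q + 2Q^2, minimized at Q = 6 where min AVC = $20. MC = 92 - 48Q + 6Q^2.
At P = $92 ≥ min AVC, set P = MC on the rising branch: Q = 8.
At P = $2 < min AVC = $20, price no longer covers variable cost at any output, so the firm shuts down: Q = 0.

Output falls from 8 to 0 (the firm shuts down)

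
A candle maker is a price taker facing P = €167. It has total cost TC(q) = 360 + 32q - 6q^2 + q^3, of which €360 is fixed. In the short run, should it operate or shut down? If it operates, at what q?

From TC, MC = TC'(q) = 32 - 12q + 3q^2 and AVC = VC/q = 32 - 6q + q^2.
AVC is minimized where dAVC/dq = -6 + 2q = 0, at q = 3; min AVC = 32 - 6·3 + 3^2 = €23.
Since P = €167 ≥ min AVC = €23, price covers variable cost and the firm should produce.
Set P = MC: 167 = 32 - 12q + 3q^2 → -135 - 12q + 3q^2 = 0. The roots are q = -5 and q = 9; the profit-maximizing output is on the rising part of MC, so q* = 9.
Check: AVC at q = 9 is €59 ≤ P, so revenue covers variable cost.
Profit = P·q − TC = 167·9 − 891 = €612.

Produce at q = 9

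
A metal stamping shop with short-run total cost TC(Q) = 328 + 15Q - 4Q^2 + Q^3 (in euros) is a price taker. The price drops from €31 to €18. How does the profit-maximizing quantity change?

Output falls from 4 to 3

AVC = 15 - 4Q + Q^2, minimized at Q = 2 where min AVC = €11. MC = 15 - 8Q + 3Q^2.
With P = €31 above the shutdown price, P = MC gives Q = 4.
At P = €18 ≥ min AVC, set P = MC: Q = 3. The firm stays open but cuts output.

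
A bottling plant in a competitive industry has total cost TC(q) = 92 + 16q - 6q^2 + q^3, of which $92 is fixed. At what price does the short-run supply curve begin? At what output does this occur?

The shutdown price is the minimum of AVC. VC = 16q - 6q^2 + q^3, so AVC = 16 - 6q + q^2.
At the minimum of AVC, MC = AVC. MC = 16 - 12q + 3q^2; setting MC = AVC gives 2q^2 - 6q = 0, so q = 3. min AVC = 7.
For P < $7 the firm produces nothing.

$7 per unit, at q = 3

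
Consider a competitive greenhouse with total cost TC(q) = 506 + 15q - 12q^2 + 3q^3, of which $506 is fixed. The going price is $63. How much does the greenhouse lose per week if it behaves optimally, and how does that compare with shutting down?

AVC = 15 - 12q + 3q^2 has its minimum $3 at q = 2; price $63 clears that bar, so the firm operates.
MC = 15 - 24q + 9q^2. Setting P = MC and taking the root on the rising branch gives q* = 4.
TR = 63·4 = 252. TC = 506 + 60 = 566. Profit = 252 − 566 = -$314.
Shutting down would mean losing the fixed cost of $506, so operating at a loss of $314 is better by $192.

Profit = -$314 at q = 4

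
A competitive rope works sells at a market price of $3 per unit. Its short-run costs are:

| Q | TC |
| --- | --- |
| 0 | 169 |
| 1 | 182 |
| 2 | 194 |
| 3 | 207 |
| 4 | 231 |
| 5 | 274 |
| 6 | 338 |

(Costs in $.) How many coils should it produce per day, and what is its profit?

Q = 0 (shut down); profit = -$169

Profit at each row (π = 3Q − TC): Q=0: -169; Q=1: -179; Q=2: -188; Q=3: -198; Q=4: -219; Q=5: -259; Q=6: -320.
Profit is highest at Q = 0. Equivalently, the lowest AVC in the table is 25/2 ≈ $12.50 at Q = 2, and P = $3 falls below it — price never covers variable cost, so the firm shuts down and loses only its fixed cost.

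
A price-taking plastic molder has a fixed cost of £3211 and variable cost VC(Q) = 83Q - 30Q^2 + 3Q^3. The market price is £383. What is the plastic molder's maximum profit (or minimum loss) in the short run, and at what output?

Profit = -£211 at Q = 10

AVC = 83 - 30Q + 3Q^2; min AVC = £8 at Q = 5. Since P = £383 ≥ min AVC, the firm produces.
With MC = 83 - 60Q + 9Q^2, P = MC on the upward-sloping part at Q* = 10.
TR = 383·10 = 3830. TC = 3211 + 830 = 4041. Profit = 3830 − 4041 = -£211.
That loss of £211 beats the £3211 the firm would lose by shutting down; producing recovers £3000 of fixed cost.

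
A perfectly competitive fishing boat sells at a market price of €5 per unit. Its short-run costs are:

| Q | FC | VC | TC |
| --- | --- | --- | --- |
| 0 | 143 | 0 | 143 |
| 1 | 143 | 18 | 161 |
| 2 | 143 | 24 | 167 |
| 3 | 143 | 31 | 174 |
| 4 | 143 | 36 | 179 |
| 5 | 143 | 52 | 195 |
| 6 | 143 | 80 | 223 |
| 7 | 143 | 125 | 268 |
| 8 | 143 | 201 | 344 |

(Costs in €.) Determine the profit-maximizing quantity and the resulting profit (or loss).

Q = 0 (shut down); profit = -€143

Tabulate TR − TC: Q=0: -143; Q=1: -156; Q=2: -157; Q=3: -159; Q=4: -159; Q=5: -170; Q=6: -193; Q=7: -233; Q=8: -304.
Profit is highest at Q = 0. Equivalently, the lowest AVC in the table is 36/4 ≈ €9 at Q = 4, and P = €5 falls below it — price never covers variable cost, so the firm shuts down and loses only its fixed cost.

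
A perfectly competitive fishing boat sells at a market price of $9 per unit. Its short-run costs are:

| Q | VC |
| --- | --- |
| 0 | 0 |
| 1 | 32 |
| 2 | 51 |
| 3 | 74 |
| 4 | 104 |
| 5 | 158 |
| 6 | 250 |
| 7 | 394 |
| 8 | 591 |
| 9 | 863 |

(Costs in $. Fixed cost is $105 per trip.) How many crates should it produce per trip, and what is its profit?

Tabulate TR − TC: Q=0: -105; Q=1: -128; Q=2: -138; Q=3: -152; Q=4: -173; Q=5: -218; Q=6: -301; Q=7: -436; Q=8: -624; Q=9: -887.
Profit is highest at Q = 0. Equivalently, the lowest AVC in the table is 74/3 ≈ $24.67 at Q = 3, and P = $9 falls below it — price never covers variable cost, so the firm shuts down and loses only its fixed cost.

Q = 0 (shut down); profit = -$105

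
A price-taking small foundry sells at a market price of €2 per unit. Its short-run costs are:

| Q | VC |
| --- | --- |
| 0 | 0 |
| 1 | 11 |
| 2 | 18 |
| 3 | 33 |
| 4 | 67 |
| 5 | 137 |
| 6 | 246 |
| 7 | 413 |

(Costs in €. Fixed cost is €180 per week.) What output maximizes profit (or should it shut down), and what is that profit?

Tabulate TR − TC: Q=0: -180; Q=1: -189; Q=2: -194; Q=3: -207; Q=4: -239; Q=5: -307; Q=6: -414; Q=7: -579.
Profit is highest at Q = 0. Equivalently, the lowest AVC in the table is 18/2 ≈ €9 at Q = 2, and P = €2 falls below it — price never covers variable cost, so the firm shuts down and loses only its fixed cost.

Q = 0 (shut down); profit = -€180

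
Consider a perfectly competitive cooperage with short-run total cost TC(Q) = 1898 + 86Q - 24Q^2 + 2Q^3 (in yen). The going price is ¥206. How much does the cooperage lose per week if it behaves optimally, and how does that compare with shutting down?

AVC = 86 - 24Q + 2Q^2; min AVC = ¥14 at Q = 6. Since P = ¥206 ≥ min AVC, the firm produces.
With MC = 86 - 48Q + 6Q^2, P = MC on the upward-sloping part at Q* = 10.
TR = 206·10 = 2060. TC = 1898 + 460 = 2358. Profit = 2060 − 2358 = -¥298.
Shutting down would mean losing the fixed cost of ¥1898, so operating at a loss of ¥298 is better by ¥1600.

Profit = -¥298 at Q = 10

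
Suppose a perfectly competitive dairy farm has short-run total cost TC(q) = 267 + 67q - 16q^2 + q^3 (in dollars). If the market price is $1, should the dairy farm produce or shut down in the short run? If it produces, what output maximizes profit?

Shut down

Strip out fixed cost: VC = 67q - 16q^2 + q^3. Then AVC = 67 - 16q + q^2 and MC = 67 - 32q + 3q^2.
AVC hits its minimum where MC = AVC, at q = 8, giving min AVC = 67 - 16·8 + 8^2 = $3.
With P < min AVC ($1 < $3), every unit sold adds to the loss.
Shutting down limits the loss to fixed cost, $267.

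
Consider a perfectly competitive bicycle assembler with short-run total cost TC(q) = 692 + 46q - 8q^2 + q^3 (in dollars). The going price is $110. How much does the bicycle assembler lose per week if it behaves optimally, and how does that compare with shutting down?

Profit = -$180 at q = 8

AVC = 46 - 8q + q^2; min AVC = $30 at q = 4. Since P = $110 ≥ min AVC, the firm produces.
MC = 46 - 16q + 3q^2. Setting P = MC and taking the root on the rising branch gives q* = 8.
TR = 110·8 = 880. TC = 692 + 368 = 1060. Profit = 880 − 1060 = -$180.
Shutting down would mean losing the fixed cost of $692, so operating at a loss of $180 is better by $512.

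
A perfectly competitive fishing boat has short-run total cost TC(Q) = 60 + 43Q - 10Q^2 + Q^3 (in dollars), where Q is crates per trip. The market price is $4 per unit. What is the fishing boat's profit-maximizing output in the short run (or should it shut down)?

From TC, MC = TC'(Q) = 43 - 20Q + 3Q^2 and AVC = VC/Q = 43 - 10Q + Q^2.
The AVC parabola has its vertex at Q = 10/2 = 5, where AVC = 43 - 10·5 + 5^2 = $18.
Since P = $4 < min AVC = $18, price fails to cover variable cost at any output.
Shutting down limits the loss to fixed cost, $60.

Shut down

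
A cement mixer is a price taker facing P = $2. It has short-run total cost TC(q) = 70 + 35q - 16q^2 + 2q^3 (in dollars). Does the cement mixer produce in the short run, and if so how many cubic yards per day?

From TC, MC = TC'(q) = 35 - 32q + 6q^2 and AVC = VC/q = 35 - 16q + 2q^2.
The AVC parabola has its vertex at q = 16/4 = 4, where AVC = 35 - 16·4 + 2·4^2 = $3.
With P < min AVC ($2 < $3), every unit sold adds to the loss.
The firm minimizes its loss by shutting down and losing only its fixed cost of $70.

Shut down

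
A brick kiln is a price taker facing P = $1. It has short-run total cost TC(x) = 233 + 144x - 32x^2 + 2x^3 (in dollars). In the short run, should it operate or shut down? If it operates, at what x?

Shut down

Strip out fixed cost: VC = 144x - 32x^2 + 2x^3. Then AVC = 144 - 32x + 2x^2 and MC = 144 - 64x + 6x^2.
The AVC parabola has its vertex at x = 32/4 = 8, where AVC = 144 - 32·8 + 2·8^2 = $16.
P = $1 lies below min AVC = $16; no output level covers variable cost.
Shutting down limits the loss to fixed cost, $233.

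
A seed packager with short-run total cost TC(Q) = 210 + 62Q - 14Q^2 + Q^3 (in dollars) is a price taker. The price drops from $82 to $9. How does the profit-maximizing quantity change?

MC = 62 - 28Q + 3Q^2; the shutdown threshold is min AVC = $13 (at Q = 7).
At P = $82 ≥ min AVC, set P = MC on the rising branch: Q = 10.
At P = $9 < min AVC = $13, price no longer covers variable cost at any output, so the firm shuts down: Q = 0.

Output falls from 10 to 0 (the firm shuts down)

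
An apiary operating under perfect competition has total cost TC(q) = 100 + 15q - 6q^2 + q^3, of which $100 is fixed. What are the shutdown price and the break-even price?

Shutdown price = $6; break-even price = $30

AVC = 15 - 6q + q^2; minimized at q = 3, giving min AVC = $6. That is the shutdown price.
ATC = 100/q + 15 - 6q + q^2. Setting dATC/dq = −100/q^2 − 6 + 2q = 0 gives q = 5 (since 2·5^3 − 6·5^2 = 100).
min ATC = 100/5 + 15 − 6·5 + 5^2 = $30. That is the break-even price.
For $6 ≤ P < $30 the firm produces at a loss; below $6 it shuts down.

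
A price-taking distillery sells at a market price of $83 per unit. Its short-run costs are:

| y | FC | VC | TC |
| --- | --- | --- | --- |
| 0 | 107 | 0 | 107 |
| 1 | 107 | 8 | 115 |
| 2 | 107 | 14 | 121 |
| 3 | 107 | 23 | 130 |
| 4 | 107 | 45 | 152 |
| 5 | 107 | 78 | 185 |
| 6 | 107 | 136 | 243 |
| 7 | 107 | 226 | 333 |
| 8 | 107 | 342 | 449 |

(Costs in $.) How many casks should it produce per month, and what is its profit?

y = 6; profit = $255

Tabulate TR − TC: y=0: -107; y=1: -32; y=2: 45; y=3: 119; y=4: 180; y=5: 230; y=6: 255; y=7: 248; y=8: 215.
Profit is maximized at y = 6. AVC there is 136/6 = $22.67 ≤ P, so producing beats shutting down (which would give -$107).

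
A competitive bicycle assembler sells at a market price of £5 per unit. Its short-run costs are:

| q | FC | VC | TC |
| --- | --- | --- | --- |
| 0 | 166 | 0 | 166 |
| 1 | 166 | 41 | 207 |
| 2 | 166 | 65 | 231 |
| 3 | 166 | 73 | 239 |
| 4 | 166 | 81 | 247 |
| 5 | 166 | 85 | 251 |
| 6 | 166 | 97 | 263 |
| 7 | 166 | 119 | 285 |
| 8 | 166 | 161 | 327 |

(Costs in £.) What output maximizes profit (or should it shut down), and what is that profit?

Tabulate TR − TC: q=0: -166; q=1: -202; q=2: -221; q=3: -224; q=4: -227; q=5: -226; q=6: -233; q=7: -250; q=8: -287.
Profit is highest at q = 0. Equivalently, the lowest AVC in the table is 97/6 ≈ £16.17 at q = 6, and P = £5 falls below it — price never covers variable cost, so the firm shuts down and loses only its fixed cost.

q = 0 (shut down); profit = -£166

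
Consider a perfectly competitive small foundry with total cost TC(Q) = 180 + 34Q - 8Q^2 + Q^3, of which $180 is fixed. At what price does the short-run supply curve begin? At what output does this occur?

The firm shuts down when price falls below the minimum of average variable cost. AVC = VC/Q = 34 - 8Q + Q^2.
At the minimum of AVC, MC = AVC. MC = 34 - 16Q + 3Q^2; setting MC = AVC gives 2Q^2 - 8Q = 0, so Q = 4. min AVC = 18.
The firm shuts down for any P below $18.

$18 per unit, at Q = 4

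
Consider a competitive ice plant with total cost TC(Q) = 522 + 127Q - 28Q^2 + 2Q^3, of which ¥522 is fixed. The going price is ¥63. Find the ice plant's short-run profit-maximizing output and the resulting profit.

Profit = -¥266 at Q = 8

AVC = 127 - 28Q + 2Q^2 has its minimum ¥29 at Q = 7; price ¥63 clears that bar, so the firm operates.
With MC = 127 - 56Q + 6Q^2, P = MC on the upward-sloping part at Q* = 8.
TR = 63·8 = 504. TC = 522 + 248 = 770. Profit = 504 − 770 = -¥266.
That loss of ¥266 beats the ¥522 the firm would lose by shutting down; producing recovers ¥256 of fixed cost.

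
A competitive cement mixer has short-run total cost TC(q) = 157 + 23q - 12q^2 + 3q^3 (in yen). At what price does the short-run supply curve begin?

The firm shuts down when price falls below the minimum of average variable cost. AVC = VC/q = 23 - 12q + 3q^2.
At the minimum of AVC, MC = AVC. MC = 23 - 24q + 9q^2; setting MC = AVC gives 6q^2 - 12q = 0, so q = 2. min AVC = 11.
So the shutdown price is ¥11.

¥11 per unit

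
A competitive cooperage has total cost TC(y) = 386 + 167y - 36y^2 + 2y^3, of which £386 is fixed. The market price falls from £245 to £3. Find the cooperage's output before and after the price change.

MC = 167 - 72y + 6y^2; the shutdown threshold is min AVC = £5 (at y = 9).
With P = £245 above the shutdown price, P = MC gives y = 13.
At P = £3 < min AVC = £5, price no longer covers variable cost at any output, so the firm shuts down: y = 0.

Output falls from 13 to 0 (the firm shuts down)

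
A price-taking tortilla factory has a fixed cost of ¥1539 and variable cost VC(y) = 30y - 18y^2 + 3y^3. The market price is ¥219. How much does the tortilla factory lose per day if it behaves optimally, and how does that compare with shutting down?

AVC = 30 - 18y + 3y^2; min AVC = ¥3 at y = 3. Since P = ¥219 ≥ min AVC, the firm produces.
With MC = 30 - 36y + 9y^2, P = MC on the upward-sloping part at y* = 7.
TR = 219·7 = 1533. TC = 1539 + 357 = 1896. Profit = 1533 − 1896 = -¥363.
By producing, the firm covers all variable cost plus ¥1176 of fixed cost; shutting down would lose the full ¥1539.

Profit = -¥363 at y = 7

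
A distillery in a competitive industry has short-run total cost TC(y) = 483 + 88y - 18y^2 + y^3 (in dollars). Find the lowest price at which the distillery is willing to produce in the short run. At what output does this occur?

$7 per unit, at y = 9

The shutdown price is the minimum of AVC. VC = 88y - 18y^2 + y^3, so AVC = 88 - 18y + y^2.
dAVC/dy = -18 + 2y = 0 gives y = 9. min AVC = 88 - 18·9 + 9^2 = 7.
For P < $7 the firm produces nothing.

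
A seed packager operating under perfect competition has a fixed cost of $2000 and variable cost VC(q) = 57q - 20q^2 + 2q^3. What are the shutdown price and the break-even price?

Shutdown price = $7; break-even price = $257

Shutdown price = min AVC. AVC = 57 - 20q + 2q^2, with vertex at q = 5 and minimum $7.
ATC = 2000/q + 57 - 20q + 2q^2. Setting dATC/dq = −2000/q^2 − 20 + 4q = 0 gives q = 10 (since 4·10^3 − 20·10^2 = 2000).
min ATC = 2000/10 + 57 − 20·10 + 2·10^2 = $257. That is the break-even price.
For $7 ≤ P < $257 the firm produces at a loss; below $7 it shuts down.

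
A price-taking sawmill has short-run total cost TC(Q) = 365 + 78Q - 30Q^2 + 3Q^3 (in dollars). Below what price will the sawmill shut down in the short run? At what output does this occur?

$3 per unit, at Q = 5

Short-run supply begins at min AVC. From VC = 78Q - 30Q^2 + 3Q^3, AVC = 78 - 30Q + 3Q^2.
dAVC/dQ = -30 + 6Q = 0 gives Q = 5. min AVC = 78 - 30·5 + 3·5^2 = 3.
For P < $3 the firm produces nothing.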